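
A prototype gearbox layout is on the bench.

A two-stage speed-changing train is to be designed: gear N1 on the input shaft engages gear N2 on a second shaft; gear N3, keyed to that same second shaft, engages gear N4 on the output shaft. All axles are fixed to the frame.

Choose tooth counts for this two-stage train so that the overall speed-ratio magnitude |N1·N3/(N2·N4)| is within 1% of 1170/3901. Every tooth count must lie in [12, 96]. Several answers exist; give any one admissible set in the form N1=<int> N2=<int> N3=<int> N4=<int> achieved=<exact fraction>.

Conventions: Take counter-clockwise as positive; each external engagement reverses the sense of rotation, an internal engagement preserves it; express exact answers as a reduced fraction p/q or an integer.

N1=13 N2=47 N3=90 N4=83 achieved=1170/3901

design class (target 1170/3901): fixed-axis compound train
target = 1170/3901 in lowest terms: an exact hit needs N1·N3 = k·1170 and N2·N4 = k·3901 for one integer k, every count in [12, 96]; additionally prefer no 1:1 stage (N1 ≠ N2, N3 ≠ N4)
k = 1: N1·N3 = 1170 = 13·90, N2·N4 = 3901 = 47·83
achieved = 13·90/(47·83) = 1170/3901; |achieved − target| = 0 ≤ 117/39010 ✓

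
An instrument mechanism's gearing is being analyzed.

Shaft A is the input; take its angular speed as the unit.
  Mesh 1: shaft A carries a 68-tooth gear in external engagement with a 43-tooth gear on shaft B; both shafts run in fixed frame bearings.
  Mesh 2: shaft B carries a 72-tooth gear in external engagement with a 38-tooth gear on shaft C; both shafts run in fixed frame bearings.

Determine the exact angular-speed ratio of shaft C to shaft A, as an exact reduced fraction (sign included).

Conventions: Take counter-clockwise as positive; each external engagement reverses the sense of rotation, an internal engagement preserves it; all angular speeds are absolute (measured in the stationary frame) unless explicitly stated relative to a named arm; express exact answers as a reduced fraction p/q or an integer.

2448/817

class = fixed-axis compound train [2 meshes; 2 ratios multiply, 2 sense flips]
mesh 1 [68T→43T]: running ratio 68/43, sense −
mesh 2 [72T→38T]: running ratio 2448/817, sense +
ω_out/ω_in = 2448/817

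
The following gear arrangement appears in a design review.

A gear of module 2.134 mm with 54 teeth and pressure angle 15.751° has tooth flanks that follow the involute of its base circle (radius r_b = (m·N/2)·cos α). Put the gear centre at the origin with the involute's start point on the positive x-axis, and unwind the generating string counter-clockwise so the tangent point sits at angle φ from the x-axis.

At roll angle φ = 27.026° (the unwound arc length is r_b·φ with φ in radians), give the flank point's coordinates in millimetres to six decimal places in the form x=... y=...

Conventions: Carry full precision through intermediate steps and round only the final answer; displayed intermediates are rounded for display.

recognized (one wheel, involute flank): single-mesh tooth geometry, m = 2.134, N = 54
pitch radius r_p = m·N/2 = 2.134·54/2 = 57.618000
base radius r_b = r_p·cos α = 57.618000·cos 15.751° = 55.454473
roll angle φ = 27.026° = 0.47169268 rad
x = r_b·(cos φ + φ·sin φ) = 61.284685
y = r_b·(sin φ − φ·cos φ) = 1.897139

x=61.284685 y=1.897139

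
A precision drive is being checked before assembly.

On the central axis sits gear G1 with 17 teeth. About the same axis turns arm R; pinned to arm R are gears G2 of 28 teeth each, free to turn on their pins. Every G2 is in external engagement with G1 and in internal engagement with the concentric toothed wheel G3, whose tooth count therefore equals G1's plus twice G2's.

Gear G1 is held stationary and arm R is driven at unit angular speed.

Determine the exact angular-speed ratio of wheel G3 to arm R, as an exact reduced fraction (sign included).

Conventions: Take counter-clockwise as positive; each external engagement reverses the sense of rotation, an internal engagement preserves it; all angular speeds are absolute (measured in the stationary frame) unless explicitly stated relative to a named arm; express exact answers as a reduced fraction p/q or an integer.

90/73

topology: planetary set — G1 17T / G2 28T / G3 73T, arm = carrier (Willis)
ring teeth: 17 + 2·28 = 73
17(ω_sun−ω_arm) = −73(ω_ring−ω_arm),  ω_sun = 0, ω_arm = 1
ω_ring = 1 − (17/73)(0−1) = 90/73
ω_out/ω_in = 90/73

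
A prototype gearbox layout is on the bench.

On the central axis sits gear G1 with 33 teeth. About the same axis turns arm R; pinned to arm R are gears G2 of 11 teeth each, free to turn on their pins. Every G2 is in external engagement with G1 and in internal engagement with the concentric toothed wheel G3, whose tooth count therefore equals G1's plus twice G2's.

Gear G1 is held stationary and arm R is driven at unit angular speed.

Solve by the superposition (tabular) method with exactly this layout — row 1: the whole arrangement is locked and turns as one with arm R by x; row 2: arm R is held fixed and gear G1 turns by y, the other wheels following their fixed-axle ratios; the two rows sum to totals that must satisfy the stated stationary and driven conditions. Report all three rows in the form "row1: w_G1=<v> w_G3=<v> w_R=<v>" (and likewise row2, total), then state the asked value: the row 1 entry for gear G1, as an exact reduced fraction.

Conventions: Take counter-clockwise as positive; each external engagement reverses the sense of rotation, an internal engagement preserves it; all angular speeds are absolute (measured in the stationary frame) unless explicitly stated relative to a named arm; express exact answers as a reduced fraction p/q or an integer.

row1: w_G1=1 w_G3=1 w_R=1
row2: w_G1=-1 w_G3=3/5 w_R=0
total: w_G1=0 w_G3=8/5 w_R=1
asked value: 1

recognized (axles ride arm R): planetary set, 33/11/55 teeth
row 1 (train locked, turned with arm): all members turn x
row 2: sun turns y, ring = −(33/55)·y, arm 0
boundary: total ω_sun = x + y = 0 and total ω_arm = x = 1  ⇒  y = -1, x = 1
row 2 ring = −(33/55)·(-1) = 3/5
totals (row 1 + row 2): sun 1 + (-1) = 0, ring 1 + 3/5 = 8/5, arm 1 + 0 = 1
asked cell (row1, sun) = 1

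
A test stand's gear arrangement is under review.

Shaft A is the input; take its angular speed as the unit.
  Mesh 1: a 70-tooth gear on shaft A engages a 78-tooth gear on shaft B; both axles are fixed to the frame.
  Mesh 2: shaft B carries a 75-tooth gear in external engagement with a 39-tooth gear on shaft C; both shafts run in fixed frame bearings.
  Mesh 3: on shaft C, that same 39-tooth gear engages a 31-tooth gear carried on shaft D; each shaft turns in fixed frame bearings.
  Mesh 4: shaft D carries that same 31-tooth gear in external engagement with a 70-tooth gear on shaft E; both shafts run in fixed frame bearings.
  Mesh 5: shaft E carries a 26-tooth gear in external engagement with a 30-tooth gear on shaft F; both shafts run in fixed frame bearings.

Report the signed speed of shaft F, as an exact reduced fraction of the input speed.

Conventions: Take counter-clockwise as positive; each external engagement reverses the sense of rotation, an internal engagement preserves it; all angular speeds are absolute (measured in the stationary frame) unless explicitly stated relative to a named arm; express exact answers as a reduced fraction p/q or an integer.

-5/6

5-mesh fixed-axis compound train (all bearings frame-fixed)
mesh 1 [70T→78T]: |ω|/ω_in = 1×70/78 = 35/39, sense flips to −
mesh 2 [75T→39T]: |ω|/ω_in = (35/39)×75/39 = 875/507, sense flips to +
mesh 3 [39T→31T]: |ω|/ω_in = (875/507)×39/31 = 875/403, sense flips to −
mesh 4 [31T→70T]: |ω|/ω_in = (875/403)×31/70 = 25/26, sense flips to +
mesh 5 [26T→30T]: |ω|/ω_in = (25/26)×26/30 = 5/6, sense flips to −
signed output speed (× input speed) = -5/6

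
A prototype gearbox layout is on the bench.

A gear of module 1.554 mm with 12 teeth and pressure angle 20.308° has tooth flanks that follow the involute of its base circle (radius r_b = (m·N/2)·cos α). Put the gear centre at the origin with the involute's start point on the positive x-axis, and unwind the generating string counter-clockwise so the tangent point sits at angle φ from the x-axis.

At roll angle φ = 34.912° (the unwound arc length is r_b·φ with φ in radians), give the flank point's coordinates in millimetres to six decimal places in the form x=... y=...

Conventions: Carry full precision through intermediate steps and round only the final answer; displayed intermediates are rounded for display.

x=10.220151 y=0.635265

topology: single-mesh involute geometry — m = 1.554, N = 12
pitch radius r_p = m·N/2 = 1.554·12/2 = 9.324000
base radius r_b = r_p·cos α = 9.324000·cos 20.308° = 8.744425
roll angle φ = 34.912° = 0.60932935 rad
x = r_b·(cos φ + φ·sin φ) = 10.220151
y = r_b·(sin φ − φ·cos φ) = 0.635265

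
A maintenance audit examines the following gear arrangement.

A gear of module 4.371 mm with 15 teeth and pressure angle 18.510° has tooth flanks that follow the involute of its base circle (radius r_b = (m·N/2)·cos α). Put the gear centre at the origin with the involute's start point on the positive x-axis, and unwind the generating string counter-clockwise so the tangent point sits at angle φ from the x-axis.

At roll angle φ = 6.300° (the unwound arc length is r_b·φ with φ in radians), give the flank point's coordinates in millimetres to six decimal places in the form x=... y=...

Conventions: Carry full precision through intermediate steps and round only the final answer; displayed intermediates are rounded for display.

single-mesh involute tooth geometry (15T wheel at module 4.371)
pitch radius r_p = m·N/2 = 4.371·15/2 = 32.782500
base radius r_b = r_p·cos α = 32.782500·cos 18.510° = 31.086604
roll angle φ = 6.300° = 0.10995574 rad
x = r_b·(cos φ + φ·sin φ) = 31.273959
y = r_b·(sin φ − φ·cos φ) = 0.013759

x=31.273959 y=0.013759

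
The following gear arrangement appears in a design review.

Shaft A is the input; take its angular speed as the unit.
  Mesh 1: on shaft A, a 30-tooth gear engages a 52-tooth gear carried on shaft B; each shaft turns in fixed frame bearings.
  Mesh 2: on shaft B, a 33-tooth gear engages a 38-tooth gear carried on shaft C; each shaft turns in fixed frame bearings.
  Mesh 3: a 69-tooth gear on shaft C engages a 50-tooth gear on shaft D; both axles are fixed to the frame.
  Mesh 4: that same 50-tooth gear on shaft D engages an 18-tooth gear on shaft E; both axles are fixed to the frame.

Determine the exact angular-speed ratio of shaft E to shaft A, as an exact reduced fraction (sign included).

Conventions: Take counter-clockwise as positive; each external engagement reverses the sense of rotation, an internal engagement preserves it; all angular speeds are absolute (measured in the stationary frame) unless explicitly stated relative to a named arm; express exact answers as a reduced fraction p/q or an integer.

3795/1976

class = fixed-axis compound train [4 meshes; 4 ratios multiply, 4 sense flips]
mesh 1 [30T→52T]: running ratio 15/26, sense −
mesh 2 [33T→38T]: running ratio 495/988, sense +
mesh 3 [69T→50T]: running ratio 6831/9880, sense −
mesh 4 [50T→18T]: running ratio 3795/1976, sense +
ω_out/ω_in = 3795/1976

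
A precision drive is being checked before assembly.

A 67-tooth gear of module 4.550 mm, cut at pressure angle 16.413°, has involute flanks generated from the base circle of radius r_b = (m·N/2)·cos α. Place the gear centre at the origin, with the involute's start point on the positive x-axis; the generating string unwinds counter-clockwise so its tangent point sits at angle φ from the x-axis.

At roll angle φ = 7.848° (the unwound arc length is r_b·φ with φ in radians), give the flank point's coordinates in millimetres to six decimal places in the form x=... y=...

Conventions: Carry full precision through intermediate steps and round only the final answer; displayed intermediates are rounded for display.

topology: single-mesh involute geometry — m = 4.550, N = 67
pitch radius r_p = m·N/2 = 4.550·67/2 = 152.425000
base radius r_b = r_p·cos α = 152.425000·cos 16.413° = 146.213664
roll angle φ = 7.848° = 0.13697344 rad
x = r_b·(cos φ + φ·sin φ) = 147.578848
y = r_b·(sin φ − φ·cos φ) = 0.125015

x=147.578848 y=0.125015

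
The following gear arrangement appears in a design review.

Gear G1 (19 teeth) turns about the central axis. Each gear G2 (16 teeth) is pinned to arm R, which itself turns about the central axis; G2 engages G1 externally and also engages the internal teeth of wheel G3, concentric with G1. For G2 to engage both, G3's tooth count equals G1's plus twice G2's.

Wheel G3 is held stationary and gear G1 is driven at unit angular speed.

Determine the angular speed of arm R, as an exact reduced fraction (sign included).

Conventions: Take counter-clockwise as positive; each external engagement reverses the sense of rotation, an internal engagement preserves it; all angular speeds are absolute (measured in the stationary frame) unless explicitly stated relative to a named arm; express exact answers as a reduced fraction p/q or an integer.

topology: planetary set — G1 19T / G2 16T / G3 51T, arm = carrier (Willis)
ring teeth: 19 + 2·16 = 51
19(ω_sun−ω_arm) = −51(ω_ring−ω_arm),  ω_ring = 0, ω_sun = 1
19(1−ω_arm) = −51(0−ω_arm)  ⇒  70·ω_arm = 19  ⇒  ω_arm = 19/70
exact speed ratio = 19/70

19/70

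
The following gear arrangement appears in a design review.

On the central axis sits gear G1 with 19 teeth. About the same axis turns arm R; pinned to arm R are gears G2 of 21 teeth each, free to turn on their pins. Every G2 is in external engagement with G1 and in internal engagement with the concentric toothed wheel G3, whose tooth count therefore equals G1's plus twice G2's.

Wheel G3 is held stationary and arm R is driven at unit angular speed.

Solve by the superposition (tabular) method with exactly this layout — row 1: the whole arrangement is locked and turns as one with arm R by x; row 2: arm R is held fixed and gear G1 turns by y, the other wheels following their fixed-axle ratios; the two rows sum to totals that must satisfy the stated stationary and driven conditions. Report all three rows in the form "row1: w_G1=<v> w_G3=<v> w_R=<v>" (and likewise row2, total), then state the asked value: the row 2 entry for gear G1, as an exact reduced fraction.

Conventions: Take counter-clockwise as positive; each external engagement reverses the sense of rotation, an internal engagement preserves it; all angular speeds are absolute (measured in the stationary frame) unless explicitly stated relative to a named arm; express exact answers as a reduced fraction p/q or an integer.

topology: planetary set — G1 19T / G2 21T / G3 61T, arm = carrier (Willis)
row 1 — lock + rotate with arm: ω_sun = ω_ring = ω_arm = x
row 2 — arm fixed, fixed-axis ratios: sun y, ring −(19/61)·y, arm 0
boundary: total ω_ring = x − (19/61)·y = 0 and total ω_arm = x = 1  ⇒  y = 61/19, x = 1
row 2 ring = −(19/61)·61/19 = -1
totals (row 1 + row 2): sun 1 + 61/19 = 80/19, ring 1 + (-1) = 0, arm 1 + 0 = 1
asked cell (row2, sun) = 61/19

row1: w_G1=1 w_G3=1 w_R=1
row2: w_G1=61/19 w_G3=-1 w_R=0
total: w_G1=80/19 w_G3=0 w_R=1
asked value: 61/19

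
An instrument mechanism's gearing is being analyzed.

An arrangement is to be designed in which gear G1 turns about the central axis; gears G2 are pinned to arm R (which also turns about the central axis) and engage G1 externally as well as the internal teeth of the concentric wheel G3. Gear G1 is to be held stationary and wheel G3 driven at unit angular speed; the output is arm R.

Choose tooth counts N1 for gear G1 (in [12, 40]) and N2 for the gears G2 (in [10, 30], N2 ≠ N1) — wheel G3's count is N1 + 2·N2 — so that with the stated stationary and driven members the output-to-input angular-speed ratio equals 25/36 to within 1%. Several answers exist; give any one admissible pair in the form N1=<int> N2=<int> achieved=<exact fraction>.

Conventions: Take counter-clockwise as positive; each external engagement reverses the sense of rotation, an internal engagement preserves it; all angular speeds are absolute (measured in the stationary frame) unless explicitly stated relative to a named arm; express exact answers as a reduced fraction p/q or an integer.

N1=22 N2=14 achieved=25/36

planetary set to be sized for 25/36 (Willis relation)
Willis with ω_sun = 0: ω_arm/ω_ring = N3/(N1+N3); set equal to 25/36  ⇒  N3/N1 = (25/36)/(1 − 25/36) = 25/11
N3 = N1 + 2·N2  ⇒  N2/N1 = (N3/N1 − 1)/2 = (25/11 − 1)/2 = 7/11
smallest multiple with N1 ≥ 12 and N2 ≥ 10: k = 2  ⇒  N1 = 2·11 = 22, N2 = 2·7 = 14 (N1 ≤ 40, N2 ≤ 30, N2 ≠ N1 ✓), N3 = 22 + 2·14 = 50
check: N3/(N1+N3) with N1 = 22, N3 = 50 gives 25/36; |achieved − target| = 0 ≤ 1/144 ✓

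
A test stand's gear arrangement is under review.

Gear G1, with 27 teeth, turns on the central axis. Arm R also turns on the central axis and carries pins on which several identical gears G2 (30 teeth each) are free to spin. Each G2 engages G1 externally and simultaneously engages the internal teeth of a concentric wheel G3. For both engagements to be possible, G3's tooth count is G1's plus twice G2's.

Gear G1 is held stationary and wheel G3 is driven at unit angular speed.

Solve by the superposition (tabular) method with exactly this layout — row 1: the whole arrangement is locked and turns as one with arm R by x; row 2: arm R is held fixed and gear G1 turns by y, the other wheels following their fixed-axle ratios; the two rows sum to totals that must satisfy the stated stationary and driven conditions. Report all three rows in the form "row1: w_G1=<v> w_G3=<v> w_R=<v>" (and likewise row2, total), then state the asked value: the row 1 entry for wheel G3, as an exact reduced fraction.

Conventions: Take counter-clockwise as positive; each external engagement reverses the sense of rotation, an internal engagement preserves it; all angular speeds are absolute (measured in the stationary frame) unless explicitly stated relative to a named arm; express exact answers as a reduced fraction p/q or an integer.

row1: w_G1=29/38 w_G3=29/38 w_R=29/38
row2: w_G1=-29/38 w_G3=9/38 w_R=0
total: w_G1=0 w_G3=1 w_R=29/38
asked value: 29/38

planetary set (27T centre, 30T on arm, 87T internal) — Willis relation
row 1: whole set turns with the arm by x
row 2 (arm held, sun turns y): ω_ring = −(27/87)·y, ω_arm = 0
boundary: total ω_sun = x + y = 0 and total ω_ring = x − (27/87)·y = 1  ⇒  y = -29/38, x = 29/38
row 2 ring = −(27/87)·(-29/38) = 9/38
totals (row 1 + row 2): sun 29/38 + (-29/38) = 0, ring 29/38 + 9/38 = 1, arm 29/38 + 0 = 29/38
asked cell (row1, ring) = 29/38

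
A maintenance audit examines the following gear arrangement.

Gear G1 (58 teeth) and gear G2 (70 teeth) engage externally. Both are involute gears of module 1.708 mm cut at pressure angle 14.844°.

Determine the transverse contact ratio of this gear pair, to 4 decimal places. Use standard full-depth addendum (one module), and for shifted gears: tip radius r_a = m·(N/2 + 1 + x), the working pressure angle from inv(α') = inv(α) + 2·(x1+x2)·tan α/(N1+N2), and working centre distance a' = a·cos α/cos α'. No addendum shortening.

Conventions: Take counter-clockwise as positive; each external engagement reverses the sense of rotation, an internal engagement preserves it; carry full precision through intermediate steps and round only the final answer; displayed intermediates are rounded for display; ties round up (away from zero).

single-mesh involute tooth geometry (58T engaging 70T at module 1.708)
base radii: r_b1 = 47.878965, r_b2 = 57.784958
tip radii: r_a1 = 51.240000, r_a2 = 61.488000
no profile shift: α' = α, a' = a
action lengths: √(r_a1²−r_b1²) = 18.252186, √(r_a2²−r_b2²) = 21.016012
base pitch p_b = π·m·cos α = 5.186766
CR = (18.252186 + 21.016012 − 109.312000·sin 14.84400°)/5.186766 = 2.171634
contact ratio ≈ 2.1716

2.1716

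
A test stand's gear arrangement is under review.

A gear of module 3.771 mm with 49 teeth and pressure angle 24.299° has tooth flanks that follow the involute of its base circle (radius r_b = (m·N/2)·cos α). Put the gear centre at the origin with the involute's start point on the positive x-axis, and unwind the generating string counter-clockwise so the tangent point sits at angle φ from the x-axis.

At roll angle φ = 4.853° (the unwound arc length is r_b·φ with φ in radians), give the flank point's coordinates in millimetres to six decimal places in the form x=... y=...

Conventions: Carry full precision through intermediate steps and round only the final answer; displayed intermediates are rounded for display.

x=84.506267 y=0.017044

single-mesh involute tooth geometry (49T wheel at module 3.771)
pitch radius r_p = m·N/2 = 3.771·49/2 = 92.389500
base radius r_b = r_p·cos α = 92.389500·cos 24.299° = 84.204757
roll angle φ = 4.853° = 0.08470083 rad
x = r_b·(cos φ + φ·sin φ) = 84.506267
y = r_b·(sin φ − φ·cos φ) = 0.017044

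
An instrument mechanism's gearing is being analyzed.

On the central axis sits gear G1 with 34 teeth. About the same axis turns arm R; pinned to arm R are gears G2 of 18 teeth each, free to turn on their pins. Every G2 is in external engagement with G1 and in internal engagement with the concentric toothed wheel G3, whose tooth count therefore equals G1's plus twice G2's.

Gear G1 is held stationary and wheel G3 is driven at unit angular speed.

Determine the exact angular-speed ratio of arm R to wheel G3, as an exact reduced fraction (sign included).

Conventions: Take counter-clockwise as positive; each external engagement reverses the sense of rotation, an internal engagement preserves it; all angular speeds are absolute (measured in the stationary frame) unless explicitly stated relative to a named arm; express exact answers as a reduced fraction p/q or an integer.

35/52

class = planetary set [G3 = 34+2·18 = 70; Willis about the carrier]
ring teeth: 34 + 2·18 = 70
34(ω_sun−ω_arm) = −70(ω_ring−ω_arm),  ω_sun = 0, ω_ring = 1
34(0−ω_arm) = −70(1−ω_arm)  ⇒  104·ω_arm = 70  ⇒  ω_arm = 35/52
ω_out/ω_in = 35/52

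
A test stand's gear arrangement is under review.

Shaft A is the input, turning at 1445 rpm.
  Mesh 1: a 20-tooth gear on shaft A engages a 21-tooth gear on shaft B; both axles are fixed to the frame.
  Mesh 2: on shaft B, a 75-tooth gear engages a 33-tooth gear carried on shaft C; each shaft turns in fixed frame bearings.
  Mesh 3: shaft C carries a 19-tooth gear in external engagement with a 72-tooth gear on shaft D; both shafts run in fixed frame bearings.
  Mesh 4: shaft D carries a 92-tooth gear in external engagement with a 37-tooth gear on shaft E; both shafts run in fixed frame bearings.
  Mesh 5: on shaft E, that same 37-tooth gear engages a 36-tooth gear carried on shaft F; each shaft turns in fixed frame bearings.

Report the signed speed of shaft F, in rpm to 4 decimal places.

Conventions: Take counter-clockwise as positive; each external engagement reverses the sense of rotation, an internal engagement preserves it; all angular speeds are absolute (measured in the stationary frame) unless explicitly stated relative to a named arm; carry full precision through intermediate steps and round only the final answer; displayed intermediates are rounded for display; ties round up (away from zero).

5-mesh fixed-axis compound train (all bearings frame-fixed)
mesh 1 [20T→21T]: ω = 1445.0000×20/21 = 1376.1905 rpm, sense flips to −
mesh 2 [75T→33T]: ω = 1376.1905×75/33 = 3127.7056 rpm, sense flips to +
mesh 3 [19T→72T]: ω = 3127.7056×19/72 = 825.3668 rpm, sense flips to −
mesh 4 [92T→37T]: ω = 825.3668×92/37 = 2052.2633 rpm, sense flips to +
mesh 5 [37T→36T]: ω = 2052.2633×37/36 = 2109.2706 rpm, sense flips to −
signed output speed = -2109.2706 rpm

-2109.2706 rpm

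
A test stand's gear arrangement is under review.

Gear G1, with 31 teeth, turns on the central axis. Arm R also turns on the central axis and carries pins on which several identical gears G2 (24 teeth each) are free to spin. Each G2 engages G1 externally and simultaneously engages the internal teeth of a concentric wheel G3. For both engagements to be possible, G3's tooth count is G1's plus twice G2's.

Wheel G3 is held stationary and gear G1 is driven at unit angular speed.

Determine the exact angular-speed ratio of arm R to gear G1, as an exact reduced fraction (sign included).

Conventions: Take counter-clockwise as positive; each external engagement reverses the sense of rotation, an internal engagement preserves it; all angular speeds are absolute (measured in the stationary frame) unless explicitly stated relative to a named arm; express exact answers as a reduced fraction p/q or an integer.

31/110

planetary set (31T centre, 24T on arm, 79T internal) — Willis relation
ring teeth: 31 + 2·24 = 79
31(ω_sun−ω_arm) = −79(ω_ring−ω_arm),  ω_ring = 0, ω_sun = 1
31(1−ω_arm) = −79(0−ω_arm)  ⇒  110·ω_arm = 31  ⇒  ω_arm = 31/110
ω_out/ω_in = 31/110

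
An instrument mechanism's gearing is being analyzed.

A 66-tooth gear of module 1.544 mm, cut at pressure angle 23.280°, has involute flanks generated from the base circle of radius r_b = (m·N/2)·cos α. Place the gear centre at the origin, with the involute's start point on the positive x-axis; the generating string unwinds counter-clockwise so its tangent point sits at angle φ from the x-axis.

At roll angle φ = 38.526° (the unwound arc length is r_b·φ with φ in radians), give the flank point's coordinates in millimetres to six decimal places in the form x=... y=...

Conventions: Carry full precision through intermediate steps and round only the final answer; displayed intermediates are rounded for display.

x=56.218121 y=4.531987

topology: single-mesh involute geometry — m = 1.544, N = 66
pitch radius r_p = m·N/2 = 1.544·66/2 = 50.952000
base radius r_b = r_p·cos α = 50.952000·cos 23.280° = 46.803712
roll angle φ = 38.526° = 0.67240555 rad
x = r_b·(cos φ + φ·sin φ) = 56.218121
y = r_b·(sin φ − φ·cos φ) = 4.531987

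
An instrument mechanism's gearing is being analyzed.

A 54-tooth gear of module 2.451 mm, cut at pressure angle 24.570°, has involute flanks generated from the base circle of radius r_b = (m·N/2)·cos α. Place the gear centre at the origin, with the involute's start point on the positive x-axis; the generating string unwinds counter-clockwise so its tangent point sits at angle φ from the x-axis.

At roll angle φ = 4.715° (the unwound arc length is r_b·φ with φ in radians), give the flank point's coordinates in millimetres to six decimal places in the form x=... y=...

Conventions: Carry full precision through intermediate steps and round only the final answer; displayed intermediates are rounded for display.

class = single-mesh tooth geometry [base-circle involute, m = 2.451, 54T]
pitch radius r_p = m·N/2 = 2.451·54/2 = 66.177000
base radius r_b = r_p·cos α = 66.177000·cos 24.570° = 60.184934
roll angle φ = 4.715° = 0.08229227 rad
x = r_b·(cos φ + φ·sin φ) = 60.388376
y = r_b·(sin φ − φ·cos φ) = 0.011172

x=60.388376 y=0.011172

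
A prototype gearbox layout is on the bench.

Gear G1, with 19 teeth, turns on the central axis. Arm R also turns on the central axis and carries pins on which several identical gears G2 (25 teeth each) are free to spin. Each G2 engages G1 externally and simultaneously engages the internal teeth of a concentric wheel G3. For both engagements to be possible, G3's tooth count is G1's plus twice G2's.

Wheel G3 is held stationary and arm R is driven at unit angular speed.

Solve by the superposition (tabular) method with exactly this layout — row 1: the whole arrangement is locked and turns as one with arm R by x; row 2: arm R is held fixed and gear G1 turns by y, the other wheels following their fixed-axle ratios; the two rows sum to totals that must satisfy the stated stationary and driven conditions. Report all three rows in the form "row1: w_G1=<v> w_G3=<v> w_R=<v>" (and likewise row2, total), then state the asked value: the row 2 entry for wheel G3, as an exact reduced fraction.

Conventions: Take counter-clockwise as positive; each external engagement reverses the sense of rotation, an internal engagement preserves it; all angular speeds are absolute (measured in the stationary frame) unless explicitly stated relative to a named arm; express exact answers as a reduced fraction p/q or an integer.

class = planetary set [G3 = 19+2·25 = 69; Willis about the carrier]
row 1: whole set turns with the arm by x
row 2: sun turns y, ring = −(19/69)·y, arm 0
boundary: total ω_ring = x − (19/69)·y = 0 and total ω_arm = x = 1  ⇒  y = 69/19, x = 1
row 2 ring = −(19/69)·69/19 = -1
totals (row 1 + row 2): sun 1 + 69/19 = 88/19, ring 1 + (-1) = 0, arm 1 + 0 = 1
asked cell (row2, ring) = -1

row1: w_G1=1 w_G3=1 w_R=1
row2: w_G1=69/19 w_G3=-1 w_R=0
total: w_G1=88/19 w_G3=0 w_R=1
asked value: -1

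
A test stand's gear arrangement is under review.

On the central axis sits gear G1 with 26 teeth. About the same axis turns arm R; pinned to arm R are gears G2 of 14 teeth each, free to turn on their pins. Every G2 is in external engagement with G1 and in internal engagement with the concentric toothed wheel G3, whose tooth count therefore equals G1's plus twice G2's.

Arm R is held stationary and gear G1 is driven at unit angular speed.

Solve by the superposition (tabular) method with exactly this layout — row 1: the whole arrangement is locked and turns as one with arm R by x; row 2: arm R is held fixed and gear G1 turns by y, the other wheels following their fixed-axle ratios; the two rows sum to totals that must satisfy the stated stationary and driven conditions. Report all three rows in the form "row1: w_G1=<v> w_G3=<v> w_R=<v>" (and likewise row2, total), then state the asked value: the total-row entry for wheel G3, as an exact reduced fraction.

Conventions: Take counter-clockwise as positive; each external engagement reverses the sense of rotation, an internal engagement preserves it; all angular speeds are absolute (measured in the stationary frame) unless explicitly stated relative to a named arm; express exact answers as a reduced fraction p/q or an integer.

class = planetary set [G3 = 26+2·14 = 54; Willis about the carrier]
row 1 — lock + rotate with arm: ω_sun = ω_ring = ω_arm = x
row 2 (arm held, sun turns y): ω_ring = −(26/54)·y, ω_arm = 0
boundary: total ω_arm = x = 0 and total ω_sun = x + y = 1  ⇒  y = 1, x = 0
row 2 ring = −(26/54)·1 = -13/27
totals (row 1 + row 2): sun 0 + 1 = 1, ring 0 + (-13/27) = -13/27, arm 0 + 0 = 0
asked cell (total, ring) = -13/27

row1: w_G1=0 w_G3=0 w_R=0
row2: w_G1=1 w_G3=-13/27 w_R=0
total: w_G1=1 w_G3=-13/27 w_R=0
asked value: -13/27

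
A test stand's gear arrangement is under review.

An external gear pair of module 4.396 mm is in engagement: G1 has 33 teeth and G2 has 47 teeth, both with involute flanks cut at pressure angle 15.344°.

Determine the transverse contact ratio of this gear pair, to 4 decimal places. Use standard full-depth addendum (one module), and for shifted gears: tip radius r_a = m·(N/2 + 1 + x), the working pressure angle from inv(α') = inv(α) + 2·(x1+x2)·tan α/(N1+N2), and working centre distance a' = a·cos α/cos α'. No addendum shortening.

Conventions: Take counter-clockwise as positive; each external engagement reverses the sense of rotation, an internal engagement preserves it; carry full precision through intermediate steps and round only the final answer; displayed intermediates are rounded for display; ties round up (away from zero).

1.9836

single-mesh involute tooth geometry (33T engaging 47T at module 4.396)
base radii: r_b1 = 69.948489, r_b2 = 99.623605
tip radii: r_a1 = 76.930000, r_a2 = 107.702000
no profile shift: α' = α, a' = a
action lengths: √(r_a1²−r_b1²) = 32.022395, √(r_a2²−r_b2²) = 40.925030
base pitch p_b = π·m·cos α = 13.318161
CR = (32.022395 + 40.925030 − 175.840000·sin 15.34400°)/13.318161 = 1.983589
contact ratio ≈ 1.9836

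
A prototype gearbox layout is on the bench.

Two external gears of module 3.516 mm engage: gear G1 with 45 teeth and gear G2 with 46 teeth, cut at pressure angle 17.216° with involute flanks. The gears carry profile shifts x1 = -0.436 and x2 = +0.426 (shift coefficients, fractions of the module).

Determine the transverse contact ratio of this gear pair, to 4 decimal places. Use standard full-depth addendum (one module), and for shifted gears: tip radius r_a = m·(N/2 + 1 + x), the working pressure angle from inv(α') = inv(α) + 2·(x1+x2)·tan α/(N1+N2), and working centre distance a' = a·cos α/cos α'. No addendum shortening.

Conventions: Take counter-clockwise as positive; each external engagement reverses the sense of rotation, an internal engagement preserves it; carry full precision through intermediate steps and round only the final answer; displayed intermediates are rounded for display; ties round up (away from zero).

class = single-mesh tooth geometry [involute pair 45T × 46T, m = 3.516]
base radii: r_b1 = 75.565536, r_b2 = 77.244770
tip radii: r_a1 = 81.093024, r_a2 = 85.881816
inv(α') = inv(17.216°) + 2·(-0.436+0.426)·tan α/(45+46) = 0.00931376  ⇒  α' = 17.17526°
a' = a·cos α / cos α' = 159.9780·cos 17.216°/cos 17.17526° = 159.942800
action lengths: √(r_a1²−r_b1²) = 29.426661, √(r_a2²−r_b2²) = 37.535741
base pitch p_b = π·m·cos α = 10.550939
CR = (29.426661 + 37.535741 − 159.942800·sin 17.17526°)/10.550939 = 1.870166
contact ratio ≈ 1.8702

1.8702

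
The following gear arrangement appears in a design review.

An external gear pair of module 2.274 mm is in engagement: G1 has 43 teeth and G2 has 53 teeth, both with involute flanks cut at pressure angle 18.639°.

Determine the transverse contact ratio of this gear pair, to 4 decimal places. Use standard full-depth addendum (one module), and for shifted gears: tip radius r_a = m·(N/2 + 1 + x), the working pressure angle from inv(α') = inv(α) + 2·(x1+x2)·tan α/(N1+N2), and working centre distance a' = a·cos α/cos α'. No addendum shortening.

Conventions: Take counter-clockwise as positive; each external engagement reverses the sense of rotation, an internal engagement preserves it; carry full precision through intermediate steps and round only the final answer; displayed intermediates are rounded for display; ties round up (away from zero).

recognized (one external pair, fixed centres): single-mesh tooth geometry, m = 2.274, N1 = 43, N2 = 53
base radii: r_b1 = 46.326720, r_b2 = 57.100376
tip radii: r_a1 = 51.165000, r_a2 = 62.535000
no profile shift: α' = α, a' = a
action lengths: √(r_a1²−r_b1²) = 21.718477, √(r_a2²−r_b2²) = 25.498496
base pitch p_b = π·m·cos α = 6.769288
CR = (21.718477 + 25.498496 − 109.152000·sin 18.63900°)/6.769288 = 1.821686
contact ratio ≈ 1.8217

1.8217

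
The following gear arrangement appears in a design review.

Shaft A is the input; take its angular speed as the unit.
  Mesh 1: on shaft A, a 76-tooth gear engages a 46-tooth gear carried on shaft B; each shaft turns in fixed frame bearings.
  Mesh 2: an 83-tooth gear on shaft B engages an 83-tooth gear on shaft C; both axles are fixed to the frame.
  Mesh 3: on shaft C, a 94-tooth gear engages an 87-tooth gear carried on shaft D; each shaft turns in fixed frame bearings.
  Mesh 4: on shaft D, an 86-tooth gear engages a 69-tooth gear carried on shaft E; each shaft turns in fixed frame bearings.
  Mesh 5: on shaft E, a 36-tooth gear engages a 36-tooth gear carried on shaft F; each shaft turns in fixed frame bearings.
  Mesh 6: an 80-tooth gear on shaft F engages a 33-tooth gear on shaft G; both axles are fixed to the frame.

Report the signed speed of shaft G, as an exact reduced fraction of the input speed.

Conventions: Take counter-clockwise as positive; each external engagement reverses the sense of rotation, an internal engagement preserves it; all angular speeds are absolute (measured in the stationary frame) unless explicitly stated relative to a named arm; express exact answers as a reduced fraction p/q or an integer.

6-mesh fixed-axis compound train (all bearings frame-fixed)
mesh 1 [76T→46T]: |ω|/ω_in = 1×76/46 = 38/23, sense flips to −
mesh 2 [83T→83T]: |ω|/ω_in = (38/23)×83/83 = 38/23, sense flips to +
mesh 3 [94T→87T]: |ω|/ω_in = (38/23)×94/87 = 3572/2001, sense flips to −
mesh 4 [86T→69T]: |ω|/ω_in = (3572/2001)×86/69 = 307192/138069, sense flips to +
mesh 5 [36T→36T]: |ω|/ω_in = (307192/138069)×36/36 = 307192/138069, sense flips to −
mesh 6 [80T→33T]: |ω|/ω_in = (307192/138069)×80/33 = 24575360/4556277, sense flips to +
signed output speed (× input speed) = 24575360/4556277

24575360/4556277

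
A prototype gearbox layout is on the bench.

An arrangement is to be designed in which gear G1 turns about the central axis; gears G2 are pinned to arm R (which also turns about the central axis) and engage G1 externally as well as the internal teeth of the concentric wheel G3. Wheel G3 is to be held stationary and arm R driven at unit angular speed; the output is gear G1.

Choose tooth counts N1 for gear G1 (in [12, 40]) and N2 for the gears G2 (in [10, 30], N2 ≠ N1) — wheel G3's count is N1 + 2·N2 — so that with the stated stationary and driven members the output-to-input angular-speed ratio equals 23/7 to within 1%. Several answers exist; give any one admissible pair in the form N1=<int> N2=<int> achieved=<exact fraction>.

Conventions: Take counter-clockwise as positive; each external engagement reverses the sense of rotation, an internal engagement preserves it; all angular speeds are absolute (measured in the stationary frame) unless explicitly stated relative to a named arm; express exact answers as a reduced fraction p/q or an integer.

topology: planetary set — design target 23/7, arm = carrier (Willis)
Willis with ω_ring = 0: ω_sun/ω_arm = (N1+N3)/N1; set equal to 23/7  ⇒  N3/N1 = 23/7 − 1 = 16/7
N3 = N1 + 2·N2  ⇒  N2/N1 = (N3/N1 − 1)/2 = (16/7 − 1)/2 = 9/14
smallest multiple with N1 ≥ 12 and N2 ≥ 10: k = 2  ⇒  N1 = 2·14 = 28, N2 = 2·9 = 18 (N1 ≤ 40, N2 ≤ 30, N2 ≠ N1 ✓), N3 = 28 + 2·18 = 64
check: (N1+N3)/N1 with N1 = 28, N3 = 64 gives 23/7; |achieved − target| = 0 ≤ 23/700 ✓

N1=28 N2=18 achieved=23/7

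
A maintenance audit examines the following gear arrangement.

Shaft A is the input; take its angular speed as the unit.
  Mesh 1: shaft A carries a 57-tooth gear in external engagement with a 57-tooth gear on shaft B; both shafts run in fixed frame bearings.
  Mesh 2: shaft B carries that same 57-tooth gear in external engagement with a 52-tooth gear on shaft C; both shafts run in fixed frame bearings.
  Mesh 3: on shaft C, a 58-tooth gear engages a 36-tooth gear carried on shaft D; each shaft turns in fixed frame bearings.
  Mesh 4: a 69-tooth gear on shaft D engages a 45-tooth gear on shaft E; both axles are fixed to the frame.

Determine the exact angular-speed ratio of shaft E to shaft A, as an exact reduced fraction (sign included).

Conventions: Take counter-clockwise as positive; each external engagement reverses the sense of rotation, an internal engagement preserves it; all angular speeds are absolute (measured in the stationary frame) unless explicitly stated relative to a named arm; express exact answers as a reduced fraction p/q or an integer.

12673/4680

class = fixed-axis compound train [4 meshes; 4 ratios multiply, 4 sense flips]
mesh 1 [57T→57T]: running ratio 1, sense −
mesh 2 [57T→52T]: running ratio 57/52, sense +
mesh 3 [58T→36T]: running ratio 551/312, sense −
mesh 4 [69T→45T]: running ratio 12673/4680, sense +
ω_out/ω_in = 12673/4680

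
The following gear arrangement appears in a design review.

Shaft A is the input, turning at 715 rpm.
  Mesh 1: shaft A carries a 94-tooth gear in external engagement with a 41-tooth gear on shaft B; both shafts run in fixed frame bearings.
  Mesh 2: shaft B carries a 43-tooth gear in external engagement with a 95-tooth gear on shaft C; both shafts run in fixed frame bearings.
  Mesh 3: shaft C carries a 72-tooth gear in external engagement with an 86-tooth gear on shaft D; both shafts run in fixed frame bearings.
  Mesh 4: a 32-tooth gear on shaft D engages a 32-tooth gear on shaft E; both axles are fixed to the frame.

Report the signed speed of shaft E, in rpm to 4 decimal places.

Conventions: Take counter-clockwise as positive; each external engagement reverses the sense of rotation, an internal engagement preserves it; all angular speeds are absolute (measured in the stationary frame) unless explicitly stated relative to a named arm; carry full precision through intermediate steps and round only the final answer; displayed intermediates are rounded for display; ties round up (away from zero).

4-mesh fixed-axis compound train (all bearings frame-fixed)
mesh 1 [94T→41T]: ω = 715.0000×94/41 = 1639.2683 rpm, sense flips to −
mesh 2 [43T→95T]: ω = 1639.2683×43/95 = 741.9846 rpm, sense flips to +
mesh 3 [72T→86T]: ω = 741.9846×72/86 = 621.1964 rpm, sense flips to −
mesh 4 [32T→32T]: ω = 621.1964×32/32 = 621.1964 rpm, sense flips to +
signed output speed = +621.1964 rpm

+621.1964 rpm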